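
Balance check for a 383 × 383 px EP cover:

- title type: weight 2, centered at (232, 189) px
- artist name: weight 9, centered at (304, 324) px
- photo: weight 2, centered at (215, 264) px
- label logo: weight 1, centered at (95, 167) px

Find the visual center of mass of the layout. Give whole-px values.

Weights sum to 2 + 9 + 2 + 1 = 14.
x: (2·232 + 9·304 + 2·215 + 1·95) / 14 = 3725 / 14 ≈ 266.07
y: (2·189 + 9·324 + 2·264 + 1·167) / 14 = 3989 / 14 ≈ 284.93

(266, 285)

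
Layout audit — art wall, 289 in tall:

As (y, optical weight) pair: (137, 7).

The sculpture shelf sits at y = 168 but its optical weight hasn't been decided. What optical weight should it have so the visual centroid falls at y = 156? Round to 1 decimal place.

The single fixed element contributes weight 7, moment 7·137 = 959.
Balance at y = 156 requires (959 + w·168) / (7 + w) = 156.
So w = (156·7 − 959)/(168 − 156) = 133/12 ≈ 11.08.

w ≈ 11.1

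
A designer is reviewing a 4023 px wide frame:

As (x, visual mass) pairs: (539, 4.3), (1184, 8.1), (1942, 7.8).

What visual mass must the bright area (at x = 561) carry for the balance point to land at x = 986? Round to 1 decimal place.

Existing Σw = 20.2 (4.3 + 8.1 + 7.8); existing moment 4.3·539 + 8.1·1184 + 7.8·1942 = 27055.7.
Balance at x = 986 requires (27055.7 + w·561) / (20.2 + w) = 986.
So w = (986·20.2 − 27055.7)/(561 − 986) = -7138.5/-425 ≈ 16.80.

w ≈ 16.8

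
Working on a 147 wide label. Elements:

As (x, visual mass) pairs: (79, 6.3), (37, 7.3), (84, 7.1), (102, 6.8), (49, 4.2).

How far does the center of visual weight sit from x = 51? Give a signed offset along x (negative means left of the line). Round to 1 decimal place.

≈ 20.4

Σw = 6.3 + 7.3 + 7.1 + 6.8 + 4.2 = 31.7.
x: (6.3·79 + 7.3·37 + 7.1·84 + 6.8·102 + 4.2·49) / 31.7 = 2263.6 / 31.7 ≈ 71.41
Offset from x = 51: 71.41 − 51 ≈ 20.41.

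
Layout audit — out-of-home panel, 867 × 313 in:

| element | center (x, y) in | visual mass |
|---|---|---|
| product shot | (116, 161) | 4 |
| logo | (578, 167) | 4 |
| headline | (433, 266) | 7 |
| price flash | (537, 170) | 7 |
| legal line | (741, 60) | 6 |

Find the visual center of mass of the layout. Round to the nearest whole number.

Σw = 4 + 4 + 7 + 7 + 6 = 28.
x: (4·116 + 4·578 + 7·433 + 7·537 + 6·741) / 28 = 14012 / 28 ≈ 500.43
y: (4·161 + 4·167 + 7·266 + 7·170 + 6·60) / 28 = 4724 / 28 ≈ 168.71

(500, 169)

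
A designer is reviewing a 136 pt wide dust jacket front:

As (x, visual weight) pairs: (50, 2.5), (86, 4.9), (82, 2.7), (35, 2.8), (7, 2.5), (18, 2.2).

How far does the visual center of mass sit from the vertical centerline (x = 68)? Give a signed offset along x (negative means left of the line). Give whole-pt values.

≈ -16 pt

Weights sum to 2.5 + 4.9 + 2.7 + 2.8 + 2.5 + 2.2 = 17.6.
x: moment 922.9 / weight 17.6 ≈ 52.44
Difference: 52.44 − 68 ≈ -15.56.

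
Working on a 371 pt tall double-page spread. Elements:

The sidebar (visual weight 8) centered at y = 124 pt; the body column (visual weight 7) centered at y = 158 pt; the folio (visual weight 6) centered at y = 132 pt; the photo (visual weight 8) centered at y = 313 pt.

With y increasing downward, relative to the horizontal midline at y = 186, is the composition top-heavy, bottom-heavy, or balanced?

Σw = 8 + 7 + 6 + 8 = 29.
y-moment: 8·124 + 7·158 + 6·132 + 8·313 = 5394; centroid 5394/29 ≈ 186.00.
The centroid 186.00 matches the midline at 186, so the layout is balanced.

balanced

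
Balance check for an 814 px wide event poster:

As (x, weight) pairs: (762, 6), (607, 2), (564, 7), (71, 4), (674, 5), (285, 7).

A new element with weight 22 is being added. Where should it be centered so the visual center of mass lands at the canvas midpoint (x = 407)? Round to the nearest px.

With the new element, Σw becomes 6 + 2 + 7 + 4 + 5 + 7 + 22 = 53.
x: need Σw·x = 53·407 = 21571. Existing = 6·762 + 2·607 + 7·564 + 4·71 + 5·674 + 7·285 = 15383. Remainder 6188 / 22 ≈ 281.27.

x ≈ 281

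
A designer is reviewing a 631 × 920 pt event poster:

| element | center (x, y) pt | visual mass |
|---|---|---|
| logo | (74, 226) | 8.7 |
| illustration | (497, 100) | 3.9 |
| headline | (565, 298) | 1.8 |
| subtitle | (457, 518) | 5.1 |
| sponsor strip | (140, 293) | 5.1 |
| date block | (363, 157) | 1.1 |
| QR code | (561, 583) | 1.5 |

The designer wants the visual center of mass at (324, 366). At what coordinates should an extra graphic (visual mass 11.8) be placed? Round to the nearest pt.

(403, 525)

With the extra graphic, Σw becomes 8.7 + 3.9 + 1.8 + 5.1 + 5.1 + 1.1 + 1.5 + 11.8 = 39.0.
Along x: (7884.6 + 11.8·x) / 39.0 = 324 (existing moment 8.7·74 + 3.9·497 + 1.8·565 + 5.1·457 + 5.1·140 + 1.1·363 + 1.5·561 = 7884.6) ⇒ x = (12636.0 − 7884.6) / 11.8 ≈ 402.66.
Along y: (8075.9 + 11.8·y) / 39.0 = 366 (existing moment 8.7·226 + 3.9·100 + 1.8·298 + 5.1·518 + 5.1·293 + 1.1·157 + 1.5·583 = 8075.9) ⇒ y = (14274.0 − 8075.9) / 11.8 ≈ 525.26.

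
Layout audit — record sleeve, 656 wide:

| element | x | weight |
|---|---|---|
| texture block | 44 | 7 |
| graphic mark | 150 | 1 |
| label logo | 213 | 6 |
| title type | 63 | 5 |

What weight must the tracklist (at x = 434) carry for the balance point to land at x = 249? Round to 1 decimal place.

w ≈ 14.5

Existing Σw = 19 (7 + 1 + 6 + 5); existing moment 7·44 + 1·150 + 6·213 + 5·63 = 2051.
Set Σw·x/Σw = 249: (2051 + 434w) = 249·(19 + w).
So w = (249·19 − 2051)/(434 − 249) = 2680/185 ≈ 14.49.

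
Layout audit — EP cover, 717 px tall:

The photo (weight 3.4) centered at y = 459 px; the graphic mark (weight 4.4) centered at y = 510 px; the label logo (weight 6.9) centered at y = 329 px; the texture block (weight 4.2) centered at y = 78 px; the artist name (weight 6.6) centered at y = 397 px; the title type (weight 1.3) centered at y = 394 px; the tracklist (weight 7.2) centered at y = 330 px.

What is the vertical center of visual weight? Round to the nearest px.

Weights sum to 3.4 + 4.4 + 6.9 + 4.2 + 6.6 + 1.3 + 7.2 = 34.0.
y: moment 11910.7 / weight 34.0 ≈ 350.31

y ≈ 350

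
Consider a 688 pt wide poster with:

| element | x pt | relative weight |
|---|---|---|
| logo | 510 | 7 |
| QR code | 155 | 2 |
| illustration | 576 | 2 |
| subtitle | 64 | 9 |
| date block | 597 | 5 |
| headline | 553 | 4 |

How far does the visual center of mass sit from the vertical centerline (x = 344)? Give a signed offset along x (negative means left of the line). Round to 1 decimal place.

Total weight = 7 + 2 + 2 + 9 + 5 + 4 = 29.
x: moment 10805 / weight 29 ≈ 372.59
Against x = 344, that's 372.59 − 344 = 28.59.

≈ 28.6 pt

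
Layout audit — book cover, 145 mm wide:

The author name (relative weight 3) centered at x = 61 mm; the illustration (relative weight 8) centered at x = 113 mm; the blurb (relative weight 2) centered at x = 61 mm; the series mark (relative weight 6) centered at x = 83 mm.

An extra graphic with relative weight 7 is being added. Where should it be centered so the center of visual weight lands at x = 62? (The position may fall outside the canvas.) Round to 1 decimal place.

New total weight: (3 + 8 + 2 + 6) + 7 = 26.
x: target moment 26×62 = 1612; current 3·61 + 8·113 + 2·61 + 6·83 = 1707; the extra graphic supplies -95, so x = -95/7 ≈ -13.57.

x ≈ -13.6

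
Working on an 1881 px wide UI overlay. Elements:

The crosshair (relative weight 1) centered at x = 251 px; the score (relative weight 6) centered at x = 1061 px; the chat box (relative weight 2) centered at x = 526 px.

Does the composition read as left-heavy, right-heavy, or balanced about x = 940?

left-heavy

Total weight = 1 + 6 + 2 = 9.
Σw·x = 1·251 + 6·1061 + 2·526 = 7669, so x̄ = 7669/9 ≈ 852.11.
852.1 vs midline 940 → left-heavy.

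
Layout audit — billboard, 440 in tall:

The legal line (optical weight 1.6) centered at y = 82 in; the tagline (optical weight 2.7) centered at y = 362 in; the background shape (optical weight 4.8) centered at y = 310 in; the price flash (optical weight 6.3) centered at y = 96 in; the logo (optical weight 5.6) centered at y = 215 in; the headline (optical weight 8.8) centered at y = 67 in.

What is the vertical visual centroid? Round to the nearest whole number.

Weights sum to 1.6 + 2.7 + 4.8 + 6.3 + 5.6 + 8.8 = 29.8.
y-moment: 1.6·82 + 2.7·362 + 4.8·310 + 6.3·96 + 5.6·215 + 8.8·67 = 4995.0; centroid 4995.0/29.8 ≈ 167.62.

y ≈ 168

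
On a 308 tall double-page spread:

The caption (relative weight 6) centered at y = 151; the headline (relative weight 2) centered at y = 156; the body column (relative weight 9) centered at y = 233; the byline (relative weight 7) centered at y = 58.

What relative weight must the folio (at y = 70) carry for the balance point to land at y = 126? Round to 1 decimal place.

w ≈ 12.4

Existing Σw = 24 (6 + 2 + 9 + 7); existing moment 6·151 + 2·156 + 9·233 + 7·58 = 3721.
For the centroid to hit 126: (3721 + w·70) / (24 + w) = 126.
So w = (126·24 − 3721)/(70 − 126) = -697/-56 ≈ 12.45.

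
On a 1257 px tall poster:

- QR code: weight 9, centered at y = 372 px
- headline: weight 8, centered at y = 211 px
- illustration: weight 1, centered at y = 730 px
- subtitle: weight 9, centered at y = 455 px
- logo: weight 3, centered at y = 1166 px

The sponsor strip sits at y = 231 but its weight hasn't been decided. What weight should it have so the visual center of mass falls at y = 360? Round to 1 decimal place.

w ≈ 19.8

Known weights sum to 9 + 8 + 1 + 9 + 3 = 30; their moment is 9·372 + 8·211 + 1·730 + 9·455 + 3·1166 = 13359.
Balance at y = 360 requires (13359 + w·231) / (30 + w) = 360.
So w = (360·30 − 13359)/(231 − 360) = -2559/-129 ≈ 19.84.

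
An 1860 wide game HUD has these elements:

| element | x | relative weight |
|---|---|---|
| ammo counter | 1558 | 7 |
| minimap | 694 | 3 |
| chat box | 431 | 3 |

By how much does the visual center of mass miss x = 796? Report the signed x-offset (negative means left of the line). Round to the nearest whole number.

≈ 303

Weights sum to 7 + 3 + 3 = 13.
x: (7·1558 + 3·694 + 3·431) / 13 = 14281 / 13 ≈ 1098.54
Offset from x = 796: 1098.54 − 796 ≈ 302.54.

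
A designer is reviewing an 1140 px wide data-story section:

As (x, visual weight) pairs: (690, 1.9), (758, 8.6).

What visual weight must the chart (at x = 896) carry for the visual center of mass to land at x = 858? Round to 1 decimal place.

w ≈ 31.0

Fixed elements: Σw = 1.9 + 8.6 = 10.5, Σw·x = 1.9·690 + 8.6·758 = 7829.8.
For the centroid to hit 858: (7829.8 + w·896) / (10.5 + w) = 858.
Solving: w = (858·10.5 − 7829.8) / (896 − 858) = 1179.2 / 38 ≈ 31.03.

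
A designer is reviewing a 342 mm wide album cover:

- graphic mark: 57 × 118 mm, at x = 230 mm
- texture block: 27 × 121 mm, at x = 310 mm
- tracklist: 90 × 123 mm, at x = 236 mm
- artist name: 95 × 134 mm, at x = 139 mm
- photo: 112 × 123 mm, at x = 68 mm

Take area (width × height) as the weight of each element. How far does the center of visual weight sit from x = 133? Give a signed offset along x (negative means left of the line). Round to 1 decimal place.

≈ 32.6 mm

Areas: graphic mark 57·118 = 6726, texture block 27·121 = 3267, tracklist 90·123 = 11070, artist name 95·134 = 12730, photo 112·123 = 13776. Total weight = 47569.
Σw·x = 6726·230 + 3267·310 + 11070·236 + 12730·139 + 13776·68 = 7878508, so x̄ = 7878508/47569 ≈ 165.62.
Against x = 133, that's 165.62 − 133 = 32.62.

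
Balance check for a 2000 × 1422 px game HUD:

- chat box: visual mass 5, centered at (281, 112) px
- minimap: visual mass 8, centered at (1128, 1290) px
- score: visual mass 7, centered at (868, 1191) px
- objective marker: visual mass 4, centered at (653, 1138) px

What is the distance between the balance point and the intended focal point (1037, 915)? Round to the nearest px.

≈ 252 px

Total weight = 5 + 8 + 7 + 4 = 24.
x: (5·281 + 8·1128 + 7·868 + 4·653) / 24 = 19117 / 24 ≈ 796.54
y: (5·112 + 8·1290 + 7·1191 + 4·1138) / 24 = 23769 / 24 ≈ 990.38
Relative to (1037, 915): Δ = (-240.46, 75.38); |Δ| = √(-240.46² + 75.38²) ≈ 252.00.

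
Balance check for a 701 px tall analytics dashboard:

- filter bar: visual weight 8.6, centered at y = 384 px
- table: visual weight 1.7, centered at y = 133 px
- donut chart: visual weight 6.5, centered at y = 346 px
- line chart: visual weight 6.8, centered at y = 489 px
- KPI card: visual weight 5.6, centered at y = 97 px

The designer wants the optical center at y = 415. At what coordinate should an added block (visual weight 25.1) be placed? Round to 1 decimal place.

After adding the added block, total weight = 8.6 + 1.7 + 6.5 + 6.8 + 5.6 + 25.1 = 54.3.
y: target moment 54.3×415 = 22534.5; current 8.6·384 + 1.7·133 + 6.5·346 + 6.8·489 + 5.6·97 = 9645.9; the added block supplies 12888.6, so y = 12888.6/25.1 ≈ 513.49.

y ≈ 513.5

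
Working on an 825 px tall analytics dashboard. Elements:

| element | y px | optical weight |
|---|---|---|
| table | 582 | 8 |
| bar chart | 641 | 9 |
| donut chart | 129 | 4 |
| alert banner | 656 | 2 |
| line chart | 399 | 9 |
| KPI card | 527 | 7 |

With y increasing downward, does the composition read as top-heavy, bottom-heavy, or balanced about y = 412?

bottom-heavy

Total weight = 8 + 9 + 4 + 2 + 9 + 7 = 39.
y: (8·582 + 9·641 + 4·129 + 2·656 + 9·399 + 7·527) / 39 = 19533 / 39 ≈ 500.85
500.8 vs midline 412 → bottom-heavy.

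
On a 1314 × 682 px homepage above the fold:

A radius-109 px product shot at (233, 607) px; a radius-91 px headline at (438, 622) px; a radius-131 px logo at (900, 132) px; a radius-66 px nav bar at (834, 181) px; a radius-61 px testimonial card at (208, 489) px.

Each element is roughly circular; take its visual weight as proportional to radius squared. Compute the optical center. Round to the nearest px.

(578, 380)

r² weights: product shot 109² = 11881, headline 91² = 8281, logo 131² = 17161, nav bar 66² = 4356, testimonial card 61² = 3721. Total = 45400.
x: (11881·233 + 8281·438 + 17161·900 + 4356·834 + 3721·208) / 45400 = 26247123 / 45400 ≈ 578.13
y: (11881·607 + 8281·622 + 17161·132 + 4356·181 + 3721·489) / 45400 = 17235806 / 45400 ≈ 379.64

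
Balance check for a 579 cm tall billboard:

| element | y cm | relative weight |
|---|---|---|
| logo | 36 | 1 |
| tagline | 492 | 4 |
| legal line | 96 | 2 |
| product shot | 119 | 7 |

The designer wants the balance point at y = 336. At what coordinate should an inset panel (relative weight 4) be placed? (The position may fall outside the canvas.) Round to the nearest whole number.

With the inset panel, Σw becomes 1 + 4 + 2 + 7 + 4 = 18.
Along y: (3029 + 4·y) / 18 = 336 (existing moment 1·36 + 4·492 + 2·96 + 7·119 = 3029) ⇒ y = (6048 − 3029) / 4 ≈ 754.75.

y ≈ 755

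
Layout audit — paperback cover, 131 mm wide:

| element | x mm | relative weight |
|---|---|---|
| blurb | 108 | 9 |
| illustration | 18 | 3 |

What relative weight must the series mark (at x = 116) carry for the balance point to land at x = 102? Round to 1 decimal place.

w ≈ 14.1

Fixed elements: Σw = 9 + 3 = 12, Σw·x = 9·108 + 3·18 = 1026.
Balance at x = 102 requires (1026 + w·116) / (12 + w) = 102.
Solving: w = (102·12 − 1026) / (116 − 102) = 198 / 14 ≈ 14.14.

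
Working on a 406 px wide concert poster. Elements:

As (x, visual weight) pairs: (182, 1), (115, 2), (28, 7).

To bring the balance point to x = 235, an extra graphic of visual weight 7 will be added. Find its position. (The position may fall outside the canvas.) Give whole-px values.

After adding the extra graphic, total weight = 1 + 2 + 7 + 7 = 17.
Along x: (608 + 7·x) / 17 = 235 (existing moment 1·182 + 2·115 + 7·28 = 608) ⇒ x = (3995 − 608) / 7 ≈ 483.86.

x ≈ 484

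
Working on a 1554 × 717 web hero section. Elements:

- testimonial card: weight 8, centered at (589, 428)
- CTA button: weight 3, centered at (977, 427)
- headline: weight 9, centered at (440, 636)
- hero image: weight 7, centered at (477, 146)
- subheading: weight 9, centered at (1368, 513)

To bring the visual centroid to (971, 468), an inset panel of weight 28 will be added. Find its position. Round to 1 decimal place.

New total weight: (8 + 3 + 9 + 7 + 9) + 28 = 64.
Along x: (27254 + 28·x) / 64 = 971 (existing moment 8·589 + 3·977 + 9·440 + 7·477 + 9·1368 = 27254) ⇒ x = (62144 − 27254) / 28 ≈ 1246.07.
Along y: (16068 + 28·y) / 64 = 468 (existing moment 8·428 + 3·427 + 9·636 + 7·146 + 9·513 = 16068) ⇒ y = (29952 − 16068) / 28 ≈ 495.86.

(1246.1, 495.9)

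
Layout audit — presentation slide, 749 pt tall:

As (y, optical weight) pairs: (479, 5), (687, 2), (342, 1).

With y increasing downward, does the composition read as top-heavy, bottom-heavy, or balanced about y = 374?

bottom-heavy

Weights sum to 5 + 2 + 1 = 8.
Σw·y = 5·479 + 2·687 + 1·342 = 4111, so ȳ = 4111/8 ≈ 513.88.
513.9 lies below (larger y than) the midline 374, so the layout is bottom-heavy.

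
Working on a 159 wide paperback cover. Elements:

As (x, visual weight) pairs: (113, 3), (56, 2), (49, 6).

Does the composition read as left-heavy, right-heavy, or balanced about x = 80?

Weights sum to 3 + 2 + 6 = 11.
x: (3·113 + 2·56 + 6·49) / 11 = 745 / 11 ≈ 67.73
Since 67.7 is left of 80, the composition reads left-heavy.

left-heavy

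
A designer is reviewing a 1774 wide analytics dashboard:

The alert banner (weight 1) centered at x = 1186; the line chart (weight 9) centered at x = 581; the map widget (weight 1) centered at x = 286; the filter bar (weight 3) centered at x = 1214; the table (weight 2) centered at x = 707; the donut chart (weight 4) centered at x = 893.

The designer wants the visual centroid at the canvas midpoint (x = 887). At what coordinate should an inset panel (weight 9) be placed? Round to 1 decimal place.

New total weight: (1 + 9 + 1 + 3 + 2 + 4) + 9 = 29.
x: need Σw·x = 29·887 = 25723. Existing = 1·1186 + 9·581 + 1·286 + 3·1214 + 2·707 + 4·893 = 15329. Remainder 10394 / 9 ≈ 1154.89.

x ≈ 1154.9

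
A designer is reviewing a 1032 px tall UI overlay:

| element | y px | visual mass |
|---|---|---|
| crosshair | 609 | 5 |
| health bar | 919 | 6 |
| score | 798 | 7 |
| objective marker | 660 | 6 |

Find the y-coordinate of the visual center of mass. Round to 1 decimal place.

Weights sum to 5 + 6 + 7 + 6 = 24.
y: (5·609 + 6·919 + 7·798 + 6·660) / 24 = 18105 / 24 ≈ 754.38

y ≈ 754.4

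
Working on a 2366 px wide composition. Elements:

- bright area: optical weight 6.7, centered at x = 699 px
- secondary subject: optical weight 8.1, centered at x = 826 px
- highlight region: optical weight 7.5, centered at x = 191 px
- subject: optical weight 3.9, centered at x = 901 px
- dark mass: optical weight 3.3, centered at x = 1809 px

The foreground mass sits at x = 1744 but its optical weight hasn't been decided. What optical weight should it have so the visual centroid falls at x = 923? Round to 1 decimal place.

Existing Σw = 29.5 (6.7 + 8.1 + 7.5 + 3.9 + 3.3); existing moment 6.7·699 + 8.1·826 + 7.5·191 + 3.9·901 + 3.3·1809 = 22290.0.
Balance at x = 923 requires (22290.0 + w·1744) / (29.5 + w) = 923.
So w = (923·29.5 − 22290.0)/(1744 − 923) = 4938.5/821 ≈ 6.02.

w ≈ 6.0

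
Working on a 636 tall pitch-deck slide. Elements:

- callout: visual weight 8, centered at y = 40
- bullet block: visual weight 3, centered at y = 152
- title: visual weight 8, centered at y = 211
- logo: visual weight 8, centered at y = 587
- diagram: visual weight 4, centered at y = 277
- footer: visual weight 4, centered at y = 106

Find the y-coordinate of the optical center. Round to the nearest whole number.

y ≈ 248

Total weight = 8 + 3 + 8 + 8 + 4 + 4 = 35.
y: moment 8692 / weight 35 ≈ 248.34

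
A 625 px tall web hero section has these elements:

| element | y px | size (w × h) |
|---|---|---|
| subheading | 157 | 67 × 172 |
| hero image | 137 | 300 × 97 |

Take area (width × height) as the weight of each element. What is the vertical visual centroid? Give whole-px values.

y ≈ 143

Areas → weights: subheading 67·172 = 11524, hero image 300·97 = 29100; Σw = 40624.
y: (11524·157 + 29100·137) / 40624 = 5795968 / 40624 ≈ 142.67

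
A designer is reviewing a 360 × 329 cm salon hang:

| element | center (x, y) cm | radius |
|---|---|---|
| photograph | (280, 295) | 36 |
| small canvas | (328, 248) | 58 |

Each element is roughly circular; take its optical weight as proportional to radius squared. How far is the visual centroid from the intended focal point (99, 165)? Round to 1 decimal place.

≈ 236.1 cm

r² weights: photograph 36² = 1296, small canvas 58² = 3364. Total = 4660.
x-moment: 1296·280 + 3364·328 = 1466272; centroid 1466272/4660 ≈ 314.65.
y-moment: 1296·295 + 3364·248 = 1216592; centroid 1216592/4660 ≈ 261.07.
Offset from (99, 165): Δx ≈ 215.65, Δy ≈ 96.07; distance = √(Δx² + Δy²) ≈ 236.08.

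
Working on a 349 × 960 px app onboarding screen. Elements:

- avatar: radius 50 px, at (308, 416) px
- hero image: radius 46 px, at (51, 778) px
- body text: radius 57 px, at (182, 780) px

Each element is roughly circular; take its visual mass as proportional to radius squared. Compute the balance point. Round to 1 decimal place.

(186.8, 663.8)

Weights ∝ r²: avatar 50² = 2500, hero image 46² = 2116, body text 57² = 3249; Σw = 7865.
x: (2500·308 + 2116·51 + 3249·182) / 7865 = 1469234 / 7865 ≈ 186.81
y: (2500·416 + 2116·778 + 3249·780) / 7865 = 5220468 / 7865 ≈ 663.76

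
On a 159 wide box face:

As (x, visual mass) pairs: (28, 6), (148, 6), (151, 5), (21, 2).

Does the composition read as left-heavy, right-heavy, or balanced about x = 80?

Total weight = 6 + 6 + 5 + 2 = 19.
Σw·x = 6·28 + 6·148 + 5·151 + 2·21 = 1853, so x̄ = 1853/19 ≈ 97.53.
97.5 vs midline 80 → right-heavy.

right-heavy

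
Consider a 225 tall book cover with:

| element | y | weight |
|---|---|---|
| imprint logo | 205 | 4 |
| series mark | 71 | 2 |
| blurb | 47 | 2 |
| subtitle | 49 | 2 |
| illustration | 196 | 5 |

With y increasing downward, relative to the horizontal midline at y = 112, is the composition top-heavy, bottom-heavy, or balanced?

Σw = 4 + 2 + 2 + 2 + 5 = 15.
Σw·y = 4·205 + 2·71 + 2·47 + 2·49 + 5·196 = 2134, so ȳ = 2134/15 ≈ 142.27.
142.3 vs midline 112 → bottom-heavy.

bottom-heavy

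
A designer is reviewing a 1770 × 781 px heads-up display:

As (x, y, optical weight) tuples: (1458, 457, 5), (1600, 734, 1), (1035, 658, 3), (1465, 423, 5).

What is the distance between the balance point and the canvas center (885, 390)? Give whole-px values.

≈ 509 px

Weights sum to 5 + 1 + 3 + 5 = 14.
x: (5·1458 + 1·1600 + 3·1035 + 5·1465) / 14 = 19320 / 14 ≈ 1380.00
y: (5·457 + 1·734 + 3·658 + 5·423) / 14 = 7108 / 14 ≈ 507.71
Offset from (885, 390): Δx ≈ 495.00, Δy ≈ 117.71; distance = √(Δx² + Δy²) ≈ 508.80.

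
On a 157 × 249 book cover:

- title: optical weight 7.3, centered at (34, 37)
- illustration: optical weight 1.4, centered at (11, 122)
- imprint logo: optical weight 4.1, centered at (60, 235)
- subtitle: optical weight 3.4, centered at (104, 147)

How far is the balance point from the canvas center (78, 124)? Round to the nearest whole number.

Weights sum to 7.3 + 1.4 + 4.1 + 3.4 = 16.2.
x-moment: 7.3·34 + 1.4·11 + 4.1·60 + 3.4·104 = 863.2; centroid 863.2/16.2 ≈ 53.28.
y-moment: 7.3·37 + 1.4·122 + 4.1·235 + 3.4·147 = 1904.2; centroid 1904.2/16.2 ≈ 117.54.
From (78, 124): dx = -24.72, dy = -6.46, so the distance is √(dx²+dy²) ≈ 25.55.

≈ 26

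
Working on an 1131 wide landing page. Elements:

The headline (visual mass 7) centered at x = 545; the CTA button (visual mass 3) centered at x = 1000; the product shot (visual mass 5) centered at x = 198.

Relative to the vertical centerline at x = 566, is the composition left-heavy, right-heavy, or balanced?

Σw = 7 + 3 + 5 = 15.
Σw·x = 7·545 + 3·1000 + 5·198 = 7805, so x̄ = 7805/15 ≈ 520.33.
520.3 vs midline 566 → left-heavy.

left-heavy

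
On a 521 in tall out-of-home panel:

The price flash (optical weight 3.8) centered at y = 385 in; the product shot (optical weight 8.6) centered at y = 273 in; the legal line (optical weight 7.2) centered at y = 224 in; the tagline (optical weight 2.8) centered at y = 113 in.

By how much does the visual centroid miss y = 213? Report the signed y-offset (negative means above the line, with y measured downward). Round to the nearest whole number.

≈ 43 in

Weights sum to 3.8 + 8.6 + 7.2 + 2.8 = 22.4.
y-moment: 3.8·385 + 8.6·273 + 7.2·224 + 2.8·113 = 5740.0; centroid 5740.0/22.4 ≈ 256.25.
Against y = 213, that's 256.25 − 213 = 43.25.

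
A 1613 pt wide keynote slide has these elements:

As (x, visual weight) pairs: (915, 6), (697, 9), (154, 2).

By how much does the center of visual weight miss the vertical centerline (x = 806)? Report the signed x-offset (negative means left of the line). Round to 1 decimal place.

Total weight = 6 + 9 + 2 = 17.
x-moment: 6·915 + 9·697 + 2·154 = 12071; centroid 12071/17 ≈ 710.06.
Against x = 806, that's 710.06 − 806 = -95.94.

≈ -95.9 pt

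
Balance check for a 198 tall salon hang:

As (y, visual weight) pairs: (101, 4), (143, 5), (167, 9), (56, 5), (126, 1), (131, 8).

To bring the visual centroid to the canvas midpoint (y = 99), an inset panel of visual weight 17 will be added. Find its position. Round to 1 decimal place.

New total weight: (4 + 5 + 9 + 5 + 1 + 8) + 17 = 49.
y: target moment 49×99 = 4851; current 4·101 + 5·143 + 9·167 + 5·56 + 1·126 + 8·131 = 4076; the inset panel supplies 775, so y = 775/17 ≈ 45.59.

y ≈ 45.6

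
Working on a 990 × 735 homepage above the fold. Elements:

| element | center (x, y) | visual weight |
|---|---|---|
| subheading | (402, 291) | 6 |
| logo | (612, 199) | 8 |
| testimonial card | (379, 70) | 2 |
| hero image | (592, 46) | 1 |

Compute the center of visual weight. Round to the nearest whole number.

(509, 207)

Total weight = 6 + 8 + 2 + 1 = 17.
x: (6·402 + 8·612 + 2·379 + 1·592) / 17 = 8658 / 17 ≈ 509.29
y: (6·291 + 8·199 + 2·70 + 1·46) / 17 = 3524 / 17 ≈ 207.29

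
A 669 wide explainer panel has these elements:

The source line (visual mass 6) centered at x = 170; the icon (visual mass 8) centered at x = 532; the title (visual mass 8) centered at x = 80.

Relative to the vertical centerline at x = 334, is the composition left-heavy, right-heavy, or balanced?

Total weight = 6 + 8 + 8 = 22.
x: (6·170 + 8·532 + 8·80) / 22 = 5916 / 22 ≈ 268.91
268.9 lies left of the midline 334, so the layout is left-heavy.

left-heavy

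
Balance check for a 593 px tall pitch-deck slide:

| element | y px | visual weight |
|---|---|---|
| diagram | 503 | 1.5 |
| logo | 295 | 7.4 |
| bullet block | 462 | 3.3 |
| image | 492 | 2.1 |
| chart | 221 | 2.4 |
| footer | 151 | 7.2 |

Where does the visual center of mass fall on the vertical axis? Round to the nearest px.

Total weight = 1.5 + 7.4 + 3.3 + 2.1 + 2.4 + 7.2 = 23.9.
Σw·y = 1.5·503 + 7.4·295 + 3.3·462 + 2.1·492 + 2.4·221 + 7.2·151 = 7112.9, so ȳ = 7112.9/23.9 ≈ 297.61.

y ≈ 298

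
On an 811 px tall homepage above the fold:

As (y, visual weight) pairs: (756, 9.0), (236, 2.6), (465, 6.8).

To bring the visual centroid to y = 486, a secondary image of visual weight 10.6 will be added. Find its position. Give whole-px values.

y ≈ 332

After adding the secondary image, total weight = 9.0 + 2.6 + 6.8 + 10.6 = 29.0.
y: target moment 29.0×486 = 14094.0; current 9.0·756 + 2.6·236 + 6.8·465 = 10579.6; the secondary image supplies 3514.4, so y = 3514.4/10.6 ≈ 331.55.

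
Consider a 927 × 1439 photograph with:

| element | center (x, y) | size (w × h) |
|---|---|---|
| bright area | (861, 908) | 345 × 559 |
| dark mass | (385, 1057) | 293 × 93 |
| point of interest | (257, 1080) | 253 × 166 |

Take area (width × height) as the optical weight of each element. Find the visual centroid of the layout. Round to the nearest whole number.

Areas → weights: bright area 345·559 = 192855, dark mass 293·93 = 27249, point of interest 253·166 = 41998; Σw = 262102.
x-moment: 192855·861 + 27249·385 + 41998·257 = 187332506; centroid 187332506/262102 ≈ 714.73.
y-moment: 192855·908 + 27249·1057 + 41998·1080 = 249272373; centroid 249272373/262102 ≈ 951.05.

(715, 951)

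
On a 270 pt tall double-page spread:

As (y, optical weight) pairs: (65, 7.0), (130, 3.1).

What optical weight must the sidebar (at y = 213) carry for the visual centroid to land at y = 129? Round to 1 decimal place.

Known weights sum to 7.0 + 3.1 = 10.1; their moment is 7.0·65 + 3.1·130 = 858.0.
Set Σw·y/Σw = 129: (858.0 + 213w) = 129·(10.1 + w).
Rearranging, w·(213 − 129) = 129·10.1 − 858.0 = 444.9, so w ≈ 444.9/84 = 5.30.

w ≈ 5.3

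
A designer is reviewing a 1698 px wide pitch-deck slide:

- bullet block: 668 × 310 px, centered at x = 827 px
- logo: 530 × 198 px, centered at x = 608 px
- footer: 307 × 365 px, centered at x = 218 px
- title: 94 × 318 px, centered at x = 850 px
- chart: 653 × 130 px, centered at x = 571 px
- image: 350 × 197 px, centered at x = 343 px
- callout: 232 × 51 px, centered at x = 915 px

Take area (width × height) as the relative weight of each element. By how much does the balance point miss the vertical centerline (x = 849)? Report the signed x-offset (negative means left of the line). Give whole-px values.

Areas → weights: bullet block 668·310 = 207080, logo 530·198 = 104940, footer 307·365 = 112055, title 94·318 = 29892, chart 653·130 = 84890, image 350·197 = 68950, callout 232·51 = 11832; Σw = 619639.
Σw·x = 207080·827 + 104940·608 + 112055·218 + 29892·850 + 84890·571 + 68950·343 + 11832·915 = 367843190, so x̄ = 367843190/619639 ≈ 593.64.
Difference: 593.64 − 849 ≈ -255.36.

≈ -255 px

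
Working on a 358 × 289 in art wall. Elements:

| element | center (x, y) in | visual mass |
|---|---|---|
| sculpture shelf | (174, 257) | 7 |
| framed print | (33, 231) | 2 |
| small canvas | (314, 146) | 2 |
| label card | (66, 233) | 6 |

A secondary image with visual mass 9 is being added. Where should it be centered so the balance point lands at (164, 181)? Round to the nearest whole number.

With the secondary image, Σw becomes 7 + 2 + 2 + 6 + 9 = 26.
x: target moment 26×164 = 4264; current 7·174 + 2·33 + 2·314 + 6·66 = 2308; the secondary image supplies 1956, so x = 1956/9 ≈ 217.33.
y: target moment 26×181 = 4706; current 7·257 + 2·231 + 2·146 + 6·233 = 3951; the secondary image supplies 755, so y = 755/9 ≈ 83.89.

(217, 84)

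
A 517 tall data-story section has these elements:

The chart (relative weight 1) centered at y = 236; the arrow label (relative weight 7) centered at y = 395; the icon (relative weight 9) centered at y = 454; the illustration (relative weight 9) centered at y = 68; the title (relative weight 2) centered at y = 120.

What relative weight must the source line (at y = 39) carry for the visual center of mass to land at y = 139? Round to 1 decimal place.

Fixed elements: Σw = 1 + 7 + 9 + 9 + 2 = 28, Σw·y = 1·236 + 7·395 + 9·454 + 9·68 + 2·120 = 7939.
Set Σw·y/Σw = 139: (7939 + 39w) = 139·(28 + w).
Rearranging, w·(39 − 139) = 139·28 − 7939 = -4047, so w ≈ -4047/-100 = 40.47.

w ≈ 40.5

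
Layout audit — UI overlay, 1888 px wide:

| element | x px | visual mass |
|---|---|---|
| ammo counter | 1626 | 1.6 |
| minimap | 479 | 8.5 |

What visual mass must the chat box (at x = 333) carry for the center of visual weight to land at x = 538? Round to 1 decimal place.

w ≈ 6.0

Fixed elements: Σw = 1.6 + 8.5 = 10.1, Σw·x = 1.6·1626 + 8.5·479 = 6673.1.
For the centroid to hit 538: (6673.1 + w·333) / (10.1 + w) = 538.
Rearranging, w·(333 − 538) = 538·10.1 − 6673.1 = -1239.3, so w ≈ -1239.3/-205 = 6.05.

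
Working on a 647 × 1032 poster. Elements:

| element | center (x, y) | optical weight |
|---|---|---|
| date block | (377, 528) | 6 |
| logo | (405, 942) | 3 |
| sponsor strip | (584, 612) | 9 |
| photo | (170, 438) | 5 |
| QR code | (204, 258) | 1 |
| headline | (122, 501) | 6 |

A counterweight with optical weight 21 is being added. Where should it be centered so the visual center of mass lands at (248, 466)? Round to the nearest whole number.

With the counterweight, Σw becomes 6 + 3 + 9 + 5 + 1 + 6 + 21 = 51.
x: target moment 51×248 = 12648; current 6·377 + 3·405 + 9·584 + 5·170 + 1·204 + 6·122 = 10519; the counterweight supplies 2129, so x = 2129/21 ≈ 101.38.
y: target moment 51×466 = 23766; current 6·528 + 3·942 + 9·612 + 5·438 + 1·258 + 6·501 = 16956; the counterweight supplies 6810, so y = 6810/21 ≈ 324.29.

(101, 324)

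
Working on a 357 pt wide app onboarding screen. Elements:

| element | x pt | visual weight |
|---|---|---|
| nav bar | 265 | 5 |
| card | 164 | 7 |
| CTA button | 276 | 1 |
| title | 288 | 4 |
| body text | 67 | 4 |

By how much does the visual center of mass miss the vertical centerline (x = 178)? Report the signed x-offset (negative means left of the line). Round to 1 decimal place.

≈ 20.5 pt

Total weight = 5 + 7 + 1 + 4 + 4 = 21.
Σw·x = 5·265 + 7·164 + 1·276 + 4·288 + 4·67 = 4169, so x̄ = 4169/21 ≈ 198.52.
Against x = 178, that's 198.52 − 178 = 20.52.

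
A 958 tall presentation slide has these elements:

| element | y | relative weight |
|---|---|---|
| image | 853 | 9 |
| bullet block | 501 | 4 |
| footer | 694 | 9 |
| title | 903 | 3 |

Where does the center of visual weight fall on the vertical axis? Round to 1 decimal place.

Σw = 9 + 4 + 9 + 3 = 25.
Σw·y = 9·853 + 4·501 + 9·694 + 3·903 = 18636, so ȳ = 18636/25 ≈ 745.44.

y ≈ 745.4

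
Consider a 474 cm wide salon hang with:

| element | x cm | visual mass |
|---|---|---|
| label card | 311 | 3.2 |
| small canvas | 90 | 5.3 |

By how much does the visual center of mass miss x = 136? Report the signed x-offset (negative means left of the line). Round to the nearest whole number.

Σw = 3.2 + 5.3 = 8.5.
x-moment: 3.2·311 + 5.3·90 = 1472.2; centroid 1472.2/8.5 ≈ 173.20.
Offset from x = 136: 173.20 − 136 ≈ 37.20.

≈ 37 cm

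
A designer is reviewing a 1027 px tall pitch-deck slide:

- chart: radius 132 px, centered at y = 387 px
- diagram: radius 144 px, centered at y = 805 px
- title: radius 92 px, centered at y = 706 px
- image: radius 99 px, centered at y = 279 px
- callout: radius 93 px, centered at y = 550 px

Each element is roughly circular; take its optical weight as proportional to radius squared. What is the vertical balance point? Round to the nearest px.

Weights ∝ r²: chart 132² = 17424, diagram 144² = 20736, title 92² = 8464, image 99² = 9801, callout 93² = 8649; Σw = 65074.
Σw·y = 17424·387 + 20736·805 + 8464·706 + 9801·279 + 8649·550 = 36902581, so ȳ = 36902581/65074 ≈ 567.09.

y ≈ 567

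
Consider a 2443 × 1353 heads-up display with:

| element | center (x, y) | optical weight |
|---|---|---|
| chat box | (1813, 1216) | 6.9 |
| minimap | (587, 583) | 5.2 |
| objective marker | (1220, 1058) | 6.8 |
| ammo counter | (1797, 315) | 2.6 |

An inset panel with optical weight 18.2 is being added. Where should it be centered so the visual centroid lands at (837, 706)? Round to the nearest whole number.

With the inset panel, Σw becomes 6.9 + 5.2 + 6.8 + 2.6 + 18.2 = 39.7.
x: target moment 39.7×837 = 33228.9; current 6.9·1813 + 5.2·587 + 6.8·1220 + 2.6·1797 = 28530.3; the inset panel supplies 4698.6, so x = 4698.6/18.2 ≈ 258.16.
y: target moment 39.7×706 = 28028.2; current 6.9·1216 + 5.2·583 + 6.8·1058 + 2.6·315 = 19435.4; the inset panel supplies 8592.8, so y = 8592.8/18.2 ≈ 472.13.

(258, 472)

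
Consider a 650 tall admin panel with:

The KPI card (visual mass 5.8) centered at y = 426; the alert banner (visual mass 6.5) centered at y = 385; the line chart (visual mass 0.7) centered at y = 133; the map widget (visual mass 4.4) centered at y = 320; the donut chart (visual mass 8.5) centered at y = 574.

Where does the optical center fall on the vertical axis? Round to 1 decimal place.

Weights sum to 5.8 + 6.5 + 0.7 + 4.4 + 8.5 = 25.9.
y-moment: 5.8·426 + 6.5·385 + 0.7·133 + 4.4·320 + 8.5·574 = 11353.4; centroid 11353.4/25.9 ≈ 438.36.

y ≈ 438.4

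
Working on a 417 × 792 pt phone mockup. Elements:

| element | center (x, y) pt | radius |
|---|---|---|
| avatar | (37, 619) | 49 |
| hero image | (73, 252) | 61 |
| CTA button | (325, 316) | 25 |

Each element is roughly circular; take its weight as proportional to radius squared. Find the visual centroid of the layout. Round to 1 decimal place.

(83.5, 388.5)

r² weights: avatar 49² = 2401, hero image 61² = 3721, CTA button 25² = 625. Total = 6747.
Σw·x = 2401·37 + 3721·73 + 625·325 = 563595, so x̄ = 563595/6747 ≈ 83.53.
Σw·y = 2401·619 + 3721·252 + 625·316 = 2621411, so ȳ = 2621411/6747 ≈ 388.53.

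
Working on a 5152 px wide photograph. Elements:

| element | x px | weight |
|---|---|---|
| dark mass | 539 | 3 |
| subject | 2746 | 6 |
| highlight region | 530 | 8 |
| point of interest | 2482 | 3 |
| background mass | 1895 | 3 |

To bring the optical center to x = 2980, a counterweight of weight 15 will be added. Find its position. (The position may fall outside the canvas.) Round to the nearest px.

x ≈ 5185

New total weight: (3 + 6 + 8 + 3 + 3) + 15 = 38.
x: target moment 38×2980 = 113240; current 3·539 + 6·2746 + 8·530 + 3·2482 + 3·1895 = 35464; the counterweight supplies 77776, so x = 77776/15 ≈ 5185.07.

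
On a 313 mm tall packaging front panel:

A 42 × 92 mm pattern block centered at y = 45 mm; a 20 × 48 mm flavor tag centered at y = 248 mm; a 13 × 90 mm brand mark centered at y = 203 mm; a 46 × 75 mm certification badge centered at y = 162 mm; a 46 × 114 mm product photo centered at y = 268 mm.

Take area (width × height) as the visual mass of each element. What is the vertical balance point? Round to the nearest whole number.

Areas: pattern block 42·92 = 3864, flavor tag 20·48 = 960, brand mark 13·90 = 1170, certification badge 46·75 = 3450, product photo 46·114 = 5244. Total weight = 14688.
y-moment: 3864·45 + 960·248 + 1170·203 + 3450·162 + 5244·268 = 2613762; centroid 2613762/14688 ≈ 177.95.

y ≈ 178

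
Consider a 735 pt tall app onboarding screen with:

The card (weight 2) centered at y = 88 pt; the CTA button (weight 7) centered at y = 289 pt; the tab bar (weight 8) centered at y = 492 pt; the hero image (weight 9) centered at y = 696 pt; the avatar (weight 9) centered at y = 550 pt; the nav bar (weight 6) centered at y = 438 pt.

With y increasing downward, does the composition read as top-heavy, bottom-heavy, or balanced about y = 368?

Σw = 2 + 7 + 8 + 9 + 9 + 6 = 41.
Σw·y = 2·88 + 7·289 + 8·492 + 9·696 + 9·550 + 6·438 = 19977, so ȳ = 19977/41 ≈ 487.24.
487.2 vs midline 368 → bottom-heavy.

bottom-heavy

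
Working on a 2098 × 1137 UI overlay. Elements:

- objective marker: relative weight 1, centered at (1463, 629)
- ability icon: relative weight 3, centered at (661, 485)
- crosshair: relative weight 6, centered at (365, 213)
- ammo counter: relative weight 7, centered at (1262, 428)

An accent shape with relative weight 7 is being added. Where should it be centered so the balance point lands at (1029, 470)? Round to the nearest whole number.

After adding the accent shape, total weight = 1 + 3 + 6 + 7 + 7 = 24.
x: need Σw·x = 24·1029 = 24696. Existing = 1·1463 + 3·661 + 6·365 + 7·1262 = 14470. Remainder 10226 / 7 ≈ 1460.86.
y: need Σw·y = 24·470 = 11280. Existing = 1·629 + 3·485 + 6·213 + 7·428 = 6358. Remainder 4922 / 7 ≈ 703.14.

(1461, 703)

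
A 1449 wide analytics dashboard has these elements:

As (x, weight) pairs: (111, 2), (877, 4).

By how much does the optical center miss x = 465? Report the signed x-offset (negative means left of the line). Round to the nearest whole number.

Weights sum to 2 + 4 = 6.
Σw·x = 2·111 + 4·877 = 3730, so x̄ = 3730/6 ≈ 621.67.
Against x = 465, that's 621.67 − 465 = 156.67.

≈ 157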